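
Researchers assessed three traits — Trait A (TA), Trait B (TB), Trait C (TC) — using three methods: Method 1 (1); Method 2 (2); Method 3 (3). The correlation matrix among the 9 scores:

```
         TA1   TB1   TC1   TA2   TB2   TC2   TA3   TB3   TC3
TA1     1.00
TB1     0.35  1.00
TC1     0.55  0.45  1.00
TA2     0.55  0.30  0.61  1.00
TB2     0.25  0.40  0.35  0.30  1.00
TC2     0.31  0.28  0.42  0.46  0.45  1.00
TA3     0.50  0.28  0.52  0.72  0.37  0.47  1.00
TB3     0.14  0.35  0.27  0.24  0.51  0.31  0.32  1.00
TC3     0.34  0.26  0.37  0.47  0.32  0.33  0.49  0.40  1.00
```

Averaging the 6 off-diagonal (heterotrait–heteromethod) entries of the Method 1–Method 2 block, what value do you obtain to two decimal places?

HTHM values (method 1 × method 2): 0.25, 0.31, 0.30, 0.28, 0.61, 0.35; mean = 2.10/6 = 0.35.

0.35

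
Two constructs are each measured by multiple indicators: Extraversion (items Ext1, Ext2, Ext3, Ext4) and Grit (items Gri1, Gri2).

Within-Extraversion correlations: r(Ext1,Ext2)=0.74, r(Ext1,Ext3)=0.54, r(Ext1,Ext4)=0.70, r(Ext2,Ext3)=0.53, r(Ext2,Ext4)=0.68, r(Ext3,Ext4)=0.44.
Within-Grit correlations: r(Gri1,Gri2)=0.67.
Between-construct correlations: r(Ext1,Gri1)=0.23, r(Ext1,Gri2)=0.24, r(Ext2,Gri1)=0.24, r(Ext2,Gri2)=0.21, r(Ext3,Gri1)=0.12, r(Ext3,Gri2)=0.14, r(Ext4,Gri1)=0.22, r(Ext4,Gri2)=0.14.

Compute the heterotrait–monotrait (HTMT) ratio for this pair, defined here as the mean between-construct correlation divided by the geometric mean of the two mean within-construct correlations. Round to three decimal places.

0.302

Mean between = 1.54/8 = 0.1925.
Mean within-Ext = 3.63/6 = 0.6050; mean within-Gri = 0.67/1 = 0.6700.
Geometric mean = √(0.6050 × 0.6700) = 0.6367.
HTMT = 0.1925 / 0.6367 = 0.302.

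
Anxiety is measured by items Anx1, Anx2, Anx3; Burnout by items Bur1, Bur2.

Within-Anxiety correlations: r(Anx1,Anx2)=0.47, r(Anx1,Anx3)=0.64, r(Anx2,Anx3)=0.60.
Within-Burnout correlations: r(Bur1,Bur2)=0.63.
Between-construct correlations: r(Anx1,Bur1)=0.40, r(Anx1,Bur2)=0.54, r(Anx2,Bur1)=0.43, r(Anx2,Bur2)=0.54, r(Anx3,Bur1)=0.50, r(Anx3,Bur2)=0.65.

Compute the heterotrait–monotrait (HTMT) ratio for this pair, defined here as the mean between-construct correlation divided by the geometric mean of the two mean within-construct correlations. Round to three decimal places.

Between-construct mean = 3.06/6 = 0.5100.
Mean within-Anx = 1.71/3 = 0.5700; mean within-Bur = 0.63/1 = 0.6300.
Geometric mean = √(0.5700 × 0.6300) = 0.5992.
HTMT = 0.5100 / 0.5992 = 0.851.

0.851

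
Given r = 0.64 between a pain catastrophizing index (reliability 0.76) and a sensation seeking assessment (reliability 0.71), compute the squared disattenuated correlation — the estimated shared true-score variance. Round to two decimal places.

Disattenuated r = 0.64 / √(0.76 × 0.71) = 0.64 / 0.7346 = 0.8712.
Shared true-score variance = 0.8712² = 0.7590 ≈ 0.76.

0.76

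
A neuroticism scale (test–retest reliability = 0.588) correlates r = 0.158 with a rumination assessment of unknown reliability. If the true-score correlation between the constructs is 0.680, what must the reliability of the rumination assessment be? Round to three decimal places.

r_true = r_obs / √(r_xx · r_yy) ⇒ 0.680 = 0.158 / √(0.588 · r_yy).
√(0.588 · r_yy) = 0.158 / 0.680 = 0.2324; 0.588 · r_yy = 0.0540; r_yy = 0.0540 / 0.588 ≈ 0.092.

0.092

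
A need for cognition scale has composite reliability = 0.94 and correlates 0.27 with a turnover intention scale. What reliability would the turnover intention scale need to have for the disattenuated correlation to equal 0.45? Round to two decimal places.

0.38

r_true = r_obs / √(r_xx · r_yy) ⇒ 0.45 = 0.27 / √(0.94 · r_yy).
√(0.94 · r_yy) = 0.27 / 0.45 = 0.6000; 0.94 · r_yy = 0.3600; r_yy = 0.3600 / 0.94 ≈ 0.38.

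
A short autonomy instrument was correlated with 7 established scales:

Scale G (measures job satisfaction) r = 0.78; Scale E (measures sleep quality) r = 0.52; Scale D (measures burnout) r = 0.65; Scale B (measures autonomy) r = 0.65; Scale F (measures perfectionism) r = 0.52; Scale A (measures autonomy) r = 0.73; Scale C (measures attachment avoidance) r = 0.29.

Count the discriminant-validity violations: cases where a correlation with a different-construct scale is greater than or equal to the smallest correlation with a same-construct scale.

2

Convergent (same construct = autonomy): Scale B, Scale A.
Smallest convergent = 0.65. Discriminant values: 0.78, 0.52, 0.65, 0.52, 0.29; count ≥ 0.65 → 2.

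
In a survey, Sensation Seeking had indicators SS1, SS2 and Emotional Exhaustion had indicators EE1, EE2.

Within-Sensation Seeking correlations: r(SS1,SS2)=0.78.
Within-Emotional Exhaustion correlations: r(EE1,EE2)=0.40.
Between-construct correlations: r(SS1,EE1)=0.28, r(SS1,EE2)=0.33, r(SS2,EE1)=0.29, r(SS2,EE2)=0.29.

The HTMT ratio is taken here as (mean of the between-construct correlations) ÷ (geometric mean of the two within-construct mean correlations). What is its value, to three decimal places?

0.533

Between-construct mean = 1.19/4 = 0.2975.
Mean within-SS = 0.78/1 = 0.7800; mean within-EE = 0.40/1 = 0.4000.
Geometric mean = √(0.7800 × 0.4000) = 0.5586.
HTMT = 0.2975 / 0.5586 = 0.533.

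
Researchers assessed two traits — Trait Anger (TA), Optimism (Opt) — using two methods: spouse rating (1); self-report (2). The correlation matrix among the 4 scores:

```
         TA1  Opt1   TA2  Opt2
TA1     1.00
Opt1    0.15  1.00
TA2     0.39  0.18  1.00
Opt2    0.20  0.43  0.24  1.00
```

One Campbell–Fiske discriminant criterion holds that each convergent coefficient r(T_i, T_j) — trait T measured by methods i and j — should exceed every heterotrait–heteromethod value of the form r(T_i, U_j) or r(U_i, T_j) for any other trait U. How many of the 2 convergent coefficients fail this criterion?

0

Checking each validity diagonal entry against its comparison values:
TA (methods 1·2): 0.39 vs {0.20, 0.18} → pass.
Opt (methods 1·2): 0.43 vs {0.18, 0.20} → pass.
0 of 2 fail.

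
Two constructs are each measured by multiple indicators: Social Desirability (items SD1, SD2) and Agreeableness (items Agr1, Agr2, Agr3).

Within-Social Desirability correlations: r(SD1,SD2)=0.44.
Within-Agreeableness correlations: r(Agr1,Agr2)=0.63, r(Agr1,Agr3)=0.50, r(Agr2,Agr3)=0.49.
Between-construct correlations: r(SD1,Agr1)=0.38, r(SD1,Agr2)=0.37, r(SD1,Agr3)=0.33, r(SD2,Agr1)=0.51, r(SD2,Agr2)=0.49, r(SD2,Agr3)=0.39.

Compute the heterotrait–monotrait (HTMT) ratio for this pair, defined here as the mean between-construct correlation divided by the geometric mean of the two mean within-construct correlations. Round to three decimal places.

Mean between = 2.47/6 = 0.4117.
Mean within-SD = 0.44/1 = 0.4400; mean within-Agr = 1.62/3 = 0.5400.
Geometric mean = √(0.4400 × 0.5400) = 0.4874.
HTMT = 0.4117 / 0.4874 = 0.845.

0.845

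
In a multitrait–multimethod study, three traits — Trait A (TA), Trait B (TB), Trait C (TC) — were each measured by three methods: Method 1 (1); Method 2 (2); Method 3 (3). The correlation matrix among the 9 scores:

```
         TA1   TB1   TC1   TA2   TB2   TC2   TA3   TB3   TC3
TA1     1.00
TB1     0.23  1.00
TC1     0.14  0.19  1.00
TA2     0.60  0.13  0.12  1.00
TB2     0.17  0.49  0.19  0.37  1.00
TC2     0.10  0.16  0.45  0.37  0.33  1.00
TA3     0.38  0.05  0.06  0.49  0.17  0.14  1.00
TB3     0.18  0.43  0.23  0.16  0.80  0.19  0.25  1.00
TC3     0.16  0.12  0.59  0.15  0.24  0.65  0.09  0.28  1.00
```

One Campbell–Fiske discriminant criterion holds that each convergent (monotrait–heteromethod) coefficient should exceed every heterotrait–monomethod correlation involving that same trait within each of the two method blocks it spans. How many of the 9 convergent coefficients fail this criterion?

0

Each convergent coefficient versus the relevant comparison correlations:
TA (methods 1·2): 0.60 vs {0.23, 0.37, 0.14, 0.37} → pass.
TA (methods 1·3): 0.38 vs {0.23, 0.25, 0.14, 0.09} → pass.
TA (methods 2·3): 0.49 vs {0.37, 0.25, 0.37, 0.09} → pass.
TB (methods 1·2): 0.49 vs {0.23, 0.37, 0.19, 0.33} → pass.
TB (methods 1·3): 0.43 vs {0.23, 0.25, 0.19, 0.28} → pass.
TB (methods 2·3): 0.80 vs {0.37, 0.25, 0.33, 0.28} → pass.
TC (methods 1·2): 0.45 vs {0.14, 0.37, 0.19, 0.33} → pass.
TC (methods 1·3): 0.59 vs {0.14, 0.09, 0.19, 0.28} → pass.
TC (methods 2·3): 0.65 vs {0.37, 0.09, 0.33, 0.28} → pass.
0 of 9 fail.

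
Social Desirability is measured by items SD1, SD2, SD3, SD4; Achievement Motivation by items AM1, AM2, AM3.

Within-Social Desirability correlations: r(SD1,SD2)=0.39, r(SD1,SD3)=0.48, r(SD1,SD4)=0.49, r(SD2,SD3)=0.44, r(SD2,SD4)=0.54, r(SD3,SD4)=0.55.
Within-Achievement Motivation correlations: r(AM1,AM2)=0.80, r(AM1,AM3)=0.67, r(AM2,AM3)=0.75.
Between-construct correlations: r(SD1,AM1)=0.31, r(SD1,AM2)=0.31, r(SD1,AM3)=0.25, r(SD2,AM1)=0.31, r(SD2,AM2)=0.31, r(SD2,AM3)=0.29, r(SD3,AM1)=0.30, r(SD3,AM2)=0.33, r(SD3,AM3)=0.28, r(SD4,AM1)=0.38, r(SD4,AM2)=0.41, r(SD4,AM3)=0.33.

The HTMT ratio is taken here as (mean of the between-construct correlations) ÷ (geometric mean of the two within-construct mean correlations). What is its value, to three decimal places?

Between-construct mean = 3.81/12 = 0.3175.
Mean within-SD = 2.89/6 = 0.4817; mean within-AM = 2.22/3 = 0.7400.
Geometric mean = √(0.4817 × 0.7400) = 0.5970.
HTMT = 0.3175 / 0.5970 = 0.532.

0.532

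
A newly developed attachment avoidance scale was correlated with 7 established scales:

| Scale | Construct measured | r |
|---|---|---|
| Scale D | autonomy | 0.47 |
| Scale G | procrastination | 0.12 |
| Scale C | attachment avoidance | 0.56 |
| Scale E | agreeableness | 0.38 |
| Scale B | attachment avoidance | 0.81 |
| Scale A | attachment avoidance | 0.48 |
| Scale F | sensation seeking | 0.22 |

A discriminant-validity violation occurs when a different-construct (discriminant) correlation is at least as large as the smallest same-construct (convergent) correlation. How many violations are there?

Convergent (same construct = attachment avoidance): Scale C, Scale B, Scale A.
Smallest convergent = 0.48. Discriminant values: 0.47, 0.12, 0.38, 0.22; count ≥ 0.48 → 0.

0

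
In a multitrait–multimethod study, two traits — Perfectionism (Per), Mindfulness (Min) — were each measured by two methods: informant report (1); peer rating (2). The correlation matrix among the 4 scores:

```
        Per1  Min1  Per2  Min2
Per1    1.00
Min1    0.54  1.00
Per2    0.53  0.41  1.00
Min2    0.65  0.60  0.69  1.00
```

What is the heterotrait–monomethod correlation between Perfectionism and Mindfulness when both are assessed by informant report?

0.54

Different traits, same method: r(Per1, Min1) = 0.54.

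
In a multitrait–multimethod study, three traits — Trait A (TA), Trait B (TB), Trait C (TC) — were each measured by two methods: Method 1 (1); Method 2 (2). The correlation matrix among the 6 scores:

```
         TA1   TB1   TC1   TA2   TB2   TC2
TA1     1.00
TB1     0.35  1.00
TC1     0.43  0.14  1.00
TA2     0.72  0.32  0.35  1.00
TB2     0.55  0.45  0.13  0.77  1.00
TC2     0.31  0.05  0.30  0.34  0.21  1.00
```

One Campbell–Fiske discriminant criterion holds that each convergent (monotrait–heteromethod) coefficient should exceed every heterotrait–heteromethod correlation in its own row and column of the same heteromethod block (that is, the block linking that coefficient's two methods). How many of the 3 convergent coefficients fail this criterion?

2

Checking each validity diagonal entry against its comparison values:
TA (methods 1·2): 0.72 vs {0.55, 0.32, 0.31, 0.35} → pass.
TB (methods 1·2): 0.45 vs {0.32, 0.55, 0.05, 0.13} → fail.
TC (methods 1·2): 0.30 vs {0.35, 0.31, 0.13, 0.05} → fail.
2 of 3 fail.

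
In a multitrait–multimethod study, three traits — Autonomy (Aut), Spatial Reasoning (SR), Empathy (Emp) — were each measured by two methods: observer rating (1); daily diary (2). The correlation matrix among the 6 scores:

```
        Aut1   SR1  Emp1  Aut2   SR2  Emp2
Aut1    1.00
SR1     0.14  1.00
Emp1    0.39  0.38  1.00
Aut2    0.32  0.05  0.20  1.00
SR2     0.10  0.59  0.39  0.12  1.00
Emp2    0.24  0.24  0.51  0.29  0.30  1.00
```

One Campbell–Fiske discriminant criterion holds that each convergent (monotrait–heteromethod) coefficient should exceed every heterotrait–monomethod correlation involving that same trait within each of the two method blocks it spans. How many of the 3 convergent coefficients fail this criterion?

Convergent coefficients and their comparison sets:
Aut (methods 1·2): 0.32 vs {0.14, 0.12, 0.39, 0.29} → fail.
SR (methods 1·2): 0.59 vs {0.14, 0.12, 0.38, 0.30} → pass.
Emp (methods 1·2): 0.51 vs {0.39, 0.29, 0.38, 0.30} → pass.
1 of 3 fail.

1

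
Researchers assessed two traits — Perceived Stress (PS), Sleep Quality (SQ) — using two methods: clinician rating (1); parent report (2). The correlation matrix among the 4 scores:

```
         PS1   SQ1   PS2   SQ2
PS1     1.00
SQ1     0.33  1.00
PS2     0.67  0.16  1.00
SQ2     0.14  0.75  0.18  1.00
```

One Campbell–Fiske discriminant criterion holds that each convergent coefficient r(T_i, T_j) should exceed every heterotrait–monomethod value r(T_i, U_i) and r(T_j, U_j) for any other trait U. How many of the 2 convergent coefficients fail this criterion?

0

Each convergent coefficient versus the relevant comparison correlations:
PS (methods 1·2): 0.67 vs {0.33, 0.18} → pass.
SQ (methods 1·2): 0.75 vs {0.33, 0.18} → pass.
0 of 2 fail.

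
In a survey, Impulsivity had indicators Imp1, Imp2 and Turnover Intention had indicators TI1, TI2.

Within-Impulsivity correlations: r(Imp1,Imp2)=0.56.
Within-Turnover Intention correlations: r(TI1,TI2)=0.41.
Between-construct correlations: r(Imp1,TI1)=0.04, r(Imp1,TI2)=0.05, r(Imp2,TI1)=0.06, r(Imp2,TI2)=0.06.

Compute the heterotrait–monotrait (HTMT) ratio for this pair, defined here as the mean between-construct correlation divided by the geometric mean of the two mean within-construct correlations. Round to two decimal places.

0.11

Mean heterotrait r = 0.21/4 = 0.0525.
Mean within-Imp = 0.56/1 = 0.5600; mean within-TI = 0.41/1 = 0.4100.
Geometric mean = √(0.5600 × 0.4100) = 0.4792.
HTMT = 0.0525 / 0.4792 = 0.11.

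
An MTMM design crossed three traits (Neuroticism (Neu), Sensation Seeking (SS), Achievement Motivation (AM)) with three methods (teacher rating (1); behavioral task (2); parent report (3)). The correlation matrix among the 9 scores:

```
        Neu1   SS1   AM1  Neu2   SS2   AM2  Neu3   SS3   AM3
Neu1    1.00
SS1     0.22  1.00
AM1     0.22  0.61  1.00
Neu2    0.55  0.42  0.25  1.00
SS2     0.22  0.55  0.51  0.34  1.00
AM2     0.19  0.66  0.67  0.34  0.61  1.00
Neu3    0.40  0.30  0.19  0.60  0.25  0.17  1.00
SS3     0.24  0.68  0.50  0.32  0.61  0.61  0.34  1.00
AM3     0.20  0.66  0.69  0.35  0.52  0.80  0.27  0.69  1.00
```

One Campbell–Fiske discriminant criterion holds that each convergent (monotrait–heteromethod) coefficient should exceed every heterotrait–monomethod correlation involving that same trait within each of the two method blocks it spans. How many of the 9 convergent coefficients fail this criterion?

Each convergent coefficient versus the relevant comparison correlations:
Neu (methods 1·2): 0.55 vs {0.22, 0.34, 0.22, 0.34} → pass.
Neu (methods 1·3): 0.40 vs {0.22, 0.34, 0.22, 0.27} → pass.
Neu (methods 2·3): 0.60 vs {0.34, 0.34, 0.34, 0.27} → pass.
SS (methods 1·2): 0.55 vs {0.22, 0.34, 0.61, 0.61} → fail.
SS (methods 1·3): 0.68 vs {0.22, 0.34, 0.61, 0.69} → fail.
SS (methods 2·3): 0.61 vs {0.34, 0.34, 0.61, 0.69} → fail.
AM (methods 1·2): 0.67 vs {0.22, 0.34, 0.61, 0.61} → pass.
AM (methods 1·3): 0.69 vs {0.22, 0.27, 0.61, 0.69} → fail.
AM (methods 2·3): 0.80 vs {0.34, 0.27, 0.61, 0.69} → pass.
4 of 9 fail.

4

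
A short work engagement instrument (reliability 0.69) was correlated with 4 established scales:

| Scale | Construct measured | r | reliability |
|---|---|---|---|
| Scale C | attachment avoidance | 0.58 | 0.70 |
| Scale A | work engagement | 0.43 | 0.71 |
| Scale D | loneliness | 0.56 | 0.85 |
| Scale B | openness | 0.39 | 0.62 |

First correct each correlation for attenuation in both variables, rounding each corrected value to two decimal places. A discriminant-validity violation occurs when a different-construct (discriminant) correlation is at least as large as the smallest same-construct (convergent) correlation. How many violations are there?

Disattenuated r (r / √(r_scale · r_new)):
  Scale C (disc): 0.58 / √(0.70·0.69) = 0.83
  Scale A (conv): 0.43 / √(0.71·0.69) = 0.61
  Scale D (disc): 0.56 / √(0.85·0.69) = 0.73
  Scale B (disc): 0.39 / √(0.62·0.69) = 0.60
Smallest convergent = 0.61. Discriminant values: 0.83, 0.73, 0.60; count ≥ 0.61 → 2.

2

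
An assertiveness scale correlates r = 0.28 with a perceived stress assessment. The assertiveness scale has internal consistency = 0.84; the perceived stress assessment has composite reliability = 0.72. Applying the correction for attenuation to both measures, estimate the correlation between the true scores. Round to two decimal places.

r_true = r_obs / √(r_xx · r_yy) = 0.28 / √(0.84 × 0.72) = 0.28 / √0.6048 = 0.28 / 0.7777 ≈ 0.36.

0.36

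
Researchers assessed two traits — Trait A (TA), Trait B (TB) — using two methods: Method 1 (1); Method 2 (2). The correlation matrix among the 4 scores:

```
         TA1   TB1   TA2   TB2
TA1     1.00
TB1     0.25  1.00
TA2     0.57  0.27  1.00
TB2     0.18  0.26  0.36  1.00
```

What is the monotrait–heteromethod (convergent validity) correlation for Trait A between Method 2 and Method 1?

Same trait (TA), different methods: r(TA2, TA1) = 0.57.

0.57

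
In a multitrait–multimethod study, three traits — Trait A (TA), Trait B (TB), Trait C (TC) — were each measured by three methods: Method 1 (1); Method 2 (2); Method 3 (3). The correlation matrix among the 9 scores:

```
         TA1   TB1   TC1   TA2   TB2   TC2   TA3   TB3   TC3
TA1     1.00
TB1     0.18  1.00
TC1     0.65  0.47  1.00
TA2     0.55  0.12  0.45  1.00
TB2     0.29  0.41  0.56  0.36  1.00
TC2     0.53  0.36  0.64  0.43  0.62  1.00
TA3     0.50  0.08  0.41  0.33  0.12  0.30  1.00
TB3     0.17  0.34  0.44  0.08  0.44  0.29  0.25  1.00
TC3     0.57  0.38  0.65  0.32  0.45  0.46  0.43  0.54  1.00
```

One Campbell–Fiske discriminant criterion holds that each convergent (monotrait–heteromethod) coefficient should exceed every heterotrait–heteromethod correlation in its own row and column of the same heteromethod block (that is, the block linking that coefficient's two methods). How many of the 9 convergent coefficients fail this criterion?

4

Convergent coefficients and their comparison sets:
TA (methods 1·2): 0.55 vs {0.29, 0.12, 0.53, 0.45} → pass.
TA (methods 1·3): 0.50 vs {0.17, 0.08, 0.57, 0.41} → fail.
TA (methods 2·3): 0.33 vs {0.08, 0.12, 0.32, 0.30} → pass.
TB (methods 1·2): 0.41 vs {0.12, 0.29, 0.36, 0.56} → fail.
TB (methods 1·3): 0.34 vs {0.08, 0.17, 0.38, 0.44} → fail.
TB (methods 2·3): 0.44 vs {0.12, 0.08, 0.45, 0.29} → fail.
TC (methods 1·2): 0.64 vs {0.45, 0.53, 0.56, 0.36} → pass.
TC (methods 1·3): 0.65 vs {0.41, 0.57, 0.44, 0.38} → pass.
TC (methods 2·3): 0.46 vs {0.30, 0.32, 0.29, 0.45} → pass.
4 of 9 fail.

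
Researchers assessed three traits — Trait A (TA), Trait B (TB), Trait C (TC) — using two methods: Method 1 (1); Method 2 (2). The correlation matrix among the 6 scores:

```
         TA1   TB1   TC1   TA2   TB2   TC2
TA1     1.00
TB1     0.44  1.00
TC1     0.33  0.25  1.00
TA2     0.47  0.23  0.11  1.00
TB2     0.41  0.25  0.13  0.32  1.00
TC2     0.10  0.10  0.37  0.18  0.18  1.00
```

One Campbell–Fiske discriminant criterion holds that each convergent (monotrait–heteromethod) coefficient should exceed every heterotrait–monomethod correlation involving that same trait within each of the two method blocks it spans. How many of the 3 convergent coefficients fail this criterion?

Checking each validity diagonal entry against its comparison values:
TA (methods 1·2): 0.47 vs {0.44, 0.32, 0.33, 0.18} → pass.
TB (methods 1·2): 0.25 vs {0.44, 0.32, 0.25, 0.18} → fail.
TC (methods 1·2): 0.37 vs {0.33, 0.18, 0.25, 0.18} → pass.
1 of 3 fail.

1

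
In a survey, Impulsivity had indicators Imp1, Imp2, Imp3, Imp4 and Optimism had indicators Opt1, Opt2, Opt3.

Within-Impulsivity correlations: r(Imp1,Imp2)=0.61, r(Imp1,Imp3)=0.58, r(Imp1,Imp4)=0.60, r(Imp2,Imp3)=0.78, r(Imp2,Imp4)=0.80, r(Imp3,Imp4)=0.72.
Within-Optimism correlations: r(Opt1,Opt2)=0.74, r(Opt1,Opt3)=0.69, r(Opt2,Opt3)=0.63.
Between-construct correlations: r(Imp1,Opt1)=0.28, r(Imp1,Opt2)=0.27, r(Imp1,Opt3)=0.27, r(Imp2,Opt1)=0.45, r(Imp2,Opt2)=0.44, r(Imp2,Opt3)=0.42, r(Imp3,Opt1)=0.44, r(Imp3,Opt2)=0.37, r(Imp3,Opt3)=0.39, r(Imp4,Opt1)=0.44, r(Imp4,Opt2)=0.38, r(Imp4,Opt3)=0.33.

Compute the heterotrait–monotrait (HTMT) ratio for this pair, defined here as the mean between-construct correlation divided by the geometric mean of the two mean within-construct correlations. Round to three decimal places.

Between-construct mean = 4.48/12 = 0.3733.
Mean within-Imp = 4.09/6 = 0.6817; mean within-Opt = 2.06/3 = 0.6867.
Geometric mean = √(0.6817 × 0.6867) = 0.6842.
HTMT = 0.3733 / 0.6842 = 0.546.

0.546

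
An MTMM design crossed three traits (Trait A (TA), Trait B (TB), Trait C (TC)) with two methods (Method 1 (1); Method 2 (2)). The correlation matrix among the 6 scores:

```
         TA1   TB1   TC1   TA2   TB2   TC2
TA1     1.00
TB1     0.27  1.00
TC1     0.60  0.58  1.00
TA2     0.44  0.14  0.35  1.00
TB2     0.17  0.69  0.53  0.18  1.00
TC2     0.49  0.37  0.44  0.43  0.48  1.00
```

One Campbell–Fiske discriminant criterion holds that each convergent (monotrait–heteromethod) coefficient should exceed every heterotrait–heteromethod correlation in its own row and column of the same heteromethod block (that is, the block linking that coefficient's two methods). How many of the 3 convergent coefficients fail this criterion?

2

Checking each validity diagonal entry against its comparison values:
TA (methods 1·2): 0.44 vs {0.17, 0.14, 0.49, 0.35} → fail.
TB (methods 1·2): 0.69 vs {0.14, 0.17, 0.37, 0.53} → pass.
TC (methods 1·2): 0.44 vs {0.35, 0.49, 0.53, 0.37} → fail.
2 of 3 fail.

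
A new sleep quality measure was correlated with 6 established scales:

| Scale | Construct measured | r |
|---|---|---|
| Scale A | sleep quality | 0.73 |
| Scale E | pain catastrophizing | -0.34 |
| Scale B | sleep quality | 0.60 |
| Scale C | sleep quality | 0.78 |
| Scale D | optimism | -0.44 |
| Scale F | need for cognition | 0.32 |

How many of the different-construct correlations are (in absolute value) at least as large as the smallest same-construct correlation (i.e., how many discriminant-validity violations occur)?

0

Convergent (same construct = sleep quality): Scale A, Scale B, Scale C.
Smallest convergent = 0.60. Discriminant |r|: 0.34, 0.44, 0.32; count ≥ 0.60 → 0.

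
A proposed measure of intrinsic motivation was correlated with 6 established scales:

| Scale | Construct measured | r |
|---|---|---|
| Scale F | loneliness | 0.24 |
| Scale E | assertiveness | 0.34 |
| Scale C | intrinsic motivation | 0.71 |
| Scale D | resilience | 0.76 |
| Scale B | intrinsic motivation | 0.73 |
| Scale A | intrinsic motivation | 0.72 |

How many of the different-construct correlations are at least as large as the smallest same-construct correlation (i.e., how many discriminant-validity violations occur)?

Convergent (same construct = intrinsic motivation): Scale C, Scale B, Scale A.
Smallest convergent = 0.71. Discriminant values: 0.24, 0.34, 0.76; count ≥ 0.71 → 1.

1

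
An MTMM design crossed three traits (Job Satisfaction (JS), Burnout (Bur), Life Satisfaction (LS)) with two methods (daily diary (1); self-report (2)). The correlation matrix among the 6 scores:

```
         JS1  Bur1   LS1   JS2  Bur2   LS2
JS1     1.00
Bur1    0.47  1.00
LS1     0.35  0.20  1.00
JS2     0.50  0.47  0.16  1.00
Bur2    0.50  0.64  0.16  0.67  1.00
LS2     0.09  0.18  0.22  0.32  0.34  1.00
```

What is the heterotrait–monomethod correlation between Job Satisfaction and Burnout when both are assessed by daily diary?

0.47

Different traits, same method: r(JS1, Bur1) = 0.47.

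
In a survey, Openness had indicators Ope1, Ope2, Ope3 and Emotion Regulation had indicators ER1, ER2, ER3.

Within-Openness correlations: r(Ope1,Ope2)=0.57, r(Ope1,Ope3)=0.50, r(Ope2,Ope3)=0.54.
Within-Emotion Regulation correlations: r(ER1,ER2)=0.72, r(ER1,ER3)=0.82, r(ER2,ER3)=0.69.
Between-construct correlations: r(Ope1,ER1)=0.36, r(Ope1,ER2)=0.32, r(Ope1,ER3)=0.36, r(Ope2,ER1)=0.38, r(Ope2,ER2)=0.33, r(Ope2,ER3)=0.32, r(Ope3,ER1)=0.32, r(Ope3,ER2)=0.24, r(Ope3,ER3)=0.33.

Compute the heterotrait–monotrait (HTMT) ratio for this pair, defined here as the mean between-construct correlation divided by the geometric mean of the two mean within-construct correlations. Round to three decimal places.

0.521

Mean between = 2.96/9 = 0.3289.
Mean within-Ope = 1.61/3 = 0.5367; mean within-ER = 2.23/3 = 0.7433.
Geometric mean = √(0.5367 × 0.7433) = 0.6316.
HTMT = 0.3289 / 0.6316 = 0.521.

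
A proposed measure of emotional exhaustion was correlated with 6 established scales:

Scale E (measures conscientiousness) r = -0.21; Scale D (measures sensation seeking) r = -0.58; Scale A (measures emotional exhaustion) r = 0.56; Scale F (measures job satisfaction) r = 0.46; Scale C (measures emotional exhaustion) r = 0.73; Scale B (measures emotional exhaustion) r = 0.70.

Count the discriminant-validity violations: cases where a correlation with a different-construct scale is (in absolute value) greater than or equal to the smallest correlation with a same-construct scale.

Convergent (same construct = emotional exhaustion): Scale A, Scale C, Scale B.
Smallest convergent = 0.56. Discriminant |r|: 0.21, 0.58, 0.46; count ≥ 0.56 → 1.

1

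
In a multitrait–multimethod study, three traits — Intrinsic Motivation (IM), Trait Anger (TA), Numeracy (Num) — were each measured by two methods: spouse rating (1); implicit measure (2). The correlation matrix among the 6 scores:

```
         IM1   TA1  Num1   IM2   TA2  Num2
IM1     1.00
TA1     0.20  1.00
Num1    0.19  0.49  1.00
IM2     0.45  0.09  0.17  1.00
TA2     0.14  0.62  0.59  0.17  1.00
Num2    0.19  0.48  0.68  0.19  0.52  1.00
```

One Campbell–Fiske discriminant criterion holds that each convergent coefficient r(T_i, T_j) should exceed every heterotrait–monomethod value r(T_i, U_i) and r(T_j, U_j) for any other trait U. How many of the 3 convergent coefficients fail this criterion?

0

Each convergent coefficient versus the relevant comparison correlations:
IM (methods 1·2): 0.45 vs {0.20, 0.17, 0.19, 0.19} → pass.
TA (methods 1·2): 0.62 vs {0.20, 0.17, 0.49, 0.52} → pass.
Num (methods 1·2): 0.68 vs {0.19, 0.19, 0.49, 0.52} → pass.
0 of 3 fail.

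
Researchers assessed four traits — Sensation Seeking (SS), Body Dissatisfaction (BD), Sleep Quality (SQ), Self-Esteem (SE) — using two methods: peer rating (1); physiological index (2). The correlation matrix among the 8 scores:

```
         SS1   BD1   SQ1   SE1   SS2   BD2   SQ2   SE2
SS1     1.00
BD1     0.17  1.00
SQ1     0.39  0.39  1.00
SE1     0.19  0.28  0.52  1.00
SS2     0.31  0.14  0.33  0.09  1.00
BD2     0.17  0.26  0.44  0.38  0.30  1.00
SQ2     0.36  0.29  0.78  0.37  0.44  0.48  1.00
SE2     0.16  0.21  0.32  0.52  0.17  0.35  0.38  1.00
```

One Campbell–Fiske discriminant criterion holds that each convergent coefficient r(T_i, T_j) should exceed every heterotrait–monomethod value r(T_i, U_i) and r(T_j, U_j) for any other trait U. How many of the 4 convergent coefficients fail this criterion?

Convergent coefficients and their comparison sets:
SS (methods 1·2): 0.31 vs {0.17, 0.30, 0.39, 0.44, 0.19, 0.17} → fail.
BD (methods 1·2): 0.26 vs {0.17, 0.30, 0.39, 0.48, 0.28, 0.35} → fail.
SQ (methods 1·2): 0.78 vs {0.39, 0.44, 0.39, 0.48, 0.52, 0.38} → pass.
SE (methods 1·2): 0.52 vs {0.19, 0.17, 0.28, 0.35, 0.52, 0.38} → fail.
3 of 4 fail.

3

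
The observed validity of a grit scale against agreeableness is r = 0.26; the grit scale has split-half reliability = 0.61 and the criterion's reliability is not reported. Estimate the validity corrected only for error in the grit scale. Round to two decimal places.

0.33

Single correction: r_c = r_obs / √r_xx = 0.26 / √0.61 = 0.26 / 0.7810 ≈ 0.33.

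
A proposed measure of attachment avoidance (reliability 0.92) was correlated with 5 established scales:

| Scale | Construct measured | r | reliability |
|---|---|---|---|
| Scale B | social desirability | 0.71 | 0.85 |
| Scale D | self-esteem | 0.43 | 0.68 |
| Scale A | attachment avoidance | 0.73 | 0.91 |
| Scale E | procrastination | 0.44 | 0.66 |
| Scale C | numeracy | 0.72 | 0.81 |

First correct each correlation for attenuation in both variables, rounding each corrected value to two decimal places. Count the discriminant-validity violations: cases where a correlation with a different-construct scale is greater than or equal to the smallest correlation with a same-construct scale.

Disattenuated r (r / √(r_scale · r_new)):
  Scale B (disc): 0.71 / √(0.85·0.92) = 0.80
  Scale D (disc): 0.43 / √(0.68·0.92) = 0.54
  Scale A (conv): 0.73 / √(0.91·0.92) = 0.80
  Scale E (disc): 0.44 / √(0.66·0.92) = 0.56
  Scale C (disc): 0.72 / √(0.81·0.92) = 0.83
Smallest convergent = 0.80. Discriminant values: 0.80, 0.54, 0.56, 0.83; count ≥ 0.80 → 2.

2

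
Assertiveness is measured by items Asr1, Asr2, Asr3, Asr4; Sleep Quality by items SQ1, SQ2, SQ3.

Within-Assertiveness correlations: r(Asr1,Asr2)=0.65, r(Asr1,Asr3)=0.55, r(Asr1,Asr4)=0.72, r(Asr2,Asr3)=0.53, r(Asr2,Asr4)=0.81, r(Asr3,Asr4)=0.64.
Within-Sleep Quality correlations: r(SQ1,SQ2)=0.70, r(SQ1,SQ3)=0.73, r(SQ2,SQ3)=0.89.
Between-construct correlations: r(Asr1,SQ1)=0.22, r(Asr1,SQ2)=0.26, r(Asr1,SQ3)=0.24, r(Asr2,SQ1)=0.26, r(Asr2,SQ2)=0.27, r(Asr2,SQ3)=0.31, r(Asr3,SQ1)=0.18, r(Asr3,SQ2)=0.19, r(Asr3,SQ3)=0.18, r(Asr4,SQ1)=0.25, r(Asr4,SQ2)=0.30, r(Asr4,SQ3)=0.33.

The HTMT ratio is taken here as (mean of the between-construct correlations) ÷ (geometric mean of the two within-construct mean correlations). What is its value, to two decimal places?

0.35

Between-construct mean = 2.99/12 = 0.2492.
Mean within-Asr = 3.90/6 = 0.6500; mean within-SQ = 2.32/3 = 0.7733.
Geometric mean = √(0.6500 × 0.7733) = 0.7090.
HTMT = 0.2492 / 0.7090 = 0.35.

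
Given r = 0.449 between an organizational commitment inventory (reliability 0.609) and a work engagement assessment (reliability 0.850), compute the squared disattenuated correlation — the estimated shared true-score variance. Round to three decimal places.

Disattenuated r = 0.449 / √(0.609 × 0.850) = 0.449 / 0.7195 = 0.6240.
Shared true-score variance = 0.6240² = 0.3894 ≈ 0.389.

0.389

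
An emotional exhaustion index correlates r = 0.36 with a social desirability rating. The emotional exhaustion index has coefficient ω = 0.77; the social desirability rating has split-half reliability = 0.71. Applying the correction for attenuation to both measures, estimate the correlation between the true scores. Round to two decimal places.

0.49

r_true = r_obs / √(r_xx · r_yy) = 0.36 / √(0.77 × 0.71) = 0.36 / √0.5467 = 0.36 / 0.7394 ≈ 0.49.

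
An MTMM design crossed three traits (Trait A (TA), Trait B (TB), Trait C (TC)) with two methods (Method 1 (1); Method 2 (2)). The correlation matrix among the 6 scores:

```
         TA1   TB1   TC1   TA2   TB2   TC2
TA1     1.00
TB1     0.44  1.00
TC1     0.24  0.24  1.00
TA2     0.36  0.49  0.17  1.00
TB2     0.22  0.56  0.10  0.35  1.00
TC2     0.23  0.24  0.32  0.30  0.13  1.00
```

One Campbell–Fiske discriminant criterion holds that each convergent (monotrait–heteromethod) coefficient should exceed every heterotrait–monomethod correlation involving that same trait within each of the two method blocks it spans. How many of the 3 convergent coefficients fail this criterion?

Each convergent coefficient versus the relevant comparison correlations:
TA (methods 1·2): 0.36 vs {0.44, 0.35, 0.24, 0.30} → fail.
TB (methods 1·2): 0.56 vs {0.44, 0.35, 0.24, 0.13} → pass.
TC (methods 1·2): 0.32 vs {0.24, 0.30, 0.24, 0.13} → pass.
1 of 3 fail.

1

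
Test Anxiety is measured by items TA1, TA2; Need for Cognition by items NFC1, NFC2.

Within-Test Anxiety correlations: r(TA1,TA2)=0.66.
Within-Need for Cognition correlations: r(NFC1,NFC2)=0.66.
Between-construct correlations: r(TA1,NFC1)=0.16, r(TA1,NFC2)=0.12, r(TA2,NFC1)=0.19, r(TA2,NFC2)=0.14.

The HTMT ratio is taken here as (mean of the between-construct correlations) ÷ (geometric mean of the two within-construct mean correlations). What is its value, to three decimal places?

0.231

Between-construct mean = 0.61/4 = 0.1525.
Mean within-TA = 0.66/1 = 0.6600; mean within-NFC = 0.66/1 = 0.6600.
Geometric mean = √(0.6600 × 0.6600) = 0.6600.
HTMT = 0.1525 / 0.6600 = 0.231.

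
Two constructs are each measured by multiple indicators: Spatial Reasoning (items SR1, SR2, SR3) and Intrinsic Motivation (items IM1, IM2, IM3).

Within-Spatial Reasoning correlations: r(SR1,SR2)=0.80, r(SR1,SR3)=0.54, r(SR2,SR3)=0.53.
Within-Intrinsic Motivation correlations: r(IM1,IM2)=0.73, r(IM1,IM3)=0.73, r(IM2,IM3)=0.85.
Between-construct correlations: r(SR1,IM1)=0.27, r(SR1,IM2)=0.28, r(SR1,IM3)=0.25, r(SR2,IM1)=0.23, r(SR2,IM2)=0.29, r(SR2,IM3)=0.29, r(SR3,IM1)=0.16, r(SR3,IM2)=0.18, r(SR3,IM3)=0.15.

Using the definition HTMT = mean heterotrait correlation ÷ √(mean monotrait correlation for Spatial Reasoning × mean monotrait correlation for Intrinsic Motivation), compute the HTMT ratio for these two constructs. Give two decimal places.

0.34

Mean between = 2.10/9 = 0.2333.
Mean within-SR = 1.87/3 = 0.6233; mean within-IM = 2.31/3 = 0.7700.
Geometric mean = √(0.6233 × 0.7700) = 0.6928.
HTMT = 0.2333 / 0.6928 = 0.34.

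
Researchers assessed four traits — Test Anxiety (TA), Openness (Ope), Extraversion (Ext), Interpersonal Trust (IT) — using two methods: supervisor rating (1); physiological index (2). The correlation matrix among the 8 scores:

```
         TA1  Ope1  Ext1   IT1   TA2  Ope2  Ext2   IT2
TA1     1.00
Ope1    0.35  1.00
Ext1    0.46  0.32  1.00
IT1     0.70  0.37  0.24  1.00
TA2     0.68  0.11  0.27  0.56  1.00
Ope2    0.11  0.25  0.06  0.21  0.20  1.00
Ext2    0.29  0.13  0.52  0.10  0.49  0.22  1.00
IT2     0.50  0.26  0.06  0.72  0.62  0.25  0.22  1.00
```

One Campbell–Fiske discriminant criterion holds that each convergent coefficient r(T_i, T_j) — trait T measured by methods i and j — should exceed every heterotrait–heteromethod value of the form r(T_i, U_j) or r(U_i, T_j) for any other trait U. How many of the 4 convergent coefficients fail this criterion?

1

Each convergent coefficient versus the relevant comparison correlations:
TA (methods 1·2): 0.68 vs {0.11, 0.11, 0.29, 0.27, 0.50, 0.56} → pass.
Ope (methods 1·2): 0.25 vs {0.11, 0.11, 0.13, 0.06, 0.26, 0.21} → fail.
Ext (methods 1·2): 0.52 vs {0.27, 0.29, 0.06, 0.13, 0.06, 0.10} → pass.
IT (methods 1·2): 0.72 vs {0.56, 0.50, 0.21, 0.26, 0.10, 0.06} → pass.
1 of 4 fail.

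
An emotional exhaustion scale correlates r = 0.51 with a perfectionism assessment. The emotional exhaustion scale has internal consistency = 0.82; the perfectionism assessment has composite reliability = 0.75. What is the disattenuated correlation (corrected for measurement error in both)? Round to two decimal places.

r_true = r_obs / √(r_xx · r_yy) = 0.51 / √(0.82 × 0.75) = 0.51 / √0.6150 = 0.51 / 0.7842 ≈ 0.65.

0.65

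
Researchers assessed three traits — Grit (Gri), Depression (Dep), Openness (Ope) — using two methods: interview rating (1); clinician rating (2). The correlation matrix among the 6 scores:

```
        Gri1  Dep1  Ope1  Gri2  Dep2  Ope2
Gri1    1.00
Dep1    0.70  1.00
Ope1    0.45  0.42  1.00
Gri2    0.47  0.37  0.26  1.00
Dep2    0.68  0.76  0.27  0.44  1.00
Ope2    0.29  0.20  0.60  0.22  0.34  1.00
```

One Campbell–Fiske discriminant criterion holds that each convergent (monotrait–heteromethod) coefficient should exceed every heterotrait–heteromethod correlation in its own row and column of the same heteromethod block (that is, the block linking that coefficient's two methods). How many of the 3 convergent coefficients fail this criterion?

Checking each validity diagonal entry against its comparison values:
Gri (methods 1·2): 0.47 vs {0.68, 0.37, 0.29, 0.26} → fail.
Dep (methods 1·2): 0.76 vs {0.37, 0.68, 0.20, 0.27} → pass.
Ope (methods 1·2): 0.60 vs {0.26, 0.29, 0.27, 0.20} → pass.
1 of 3 fail.

1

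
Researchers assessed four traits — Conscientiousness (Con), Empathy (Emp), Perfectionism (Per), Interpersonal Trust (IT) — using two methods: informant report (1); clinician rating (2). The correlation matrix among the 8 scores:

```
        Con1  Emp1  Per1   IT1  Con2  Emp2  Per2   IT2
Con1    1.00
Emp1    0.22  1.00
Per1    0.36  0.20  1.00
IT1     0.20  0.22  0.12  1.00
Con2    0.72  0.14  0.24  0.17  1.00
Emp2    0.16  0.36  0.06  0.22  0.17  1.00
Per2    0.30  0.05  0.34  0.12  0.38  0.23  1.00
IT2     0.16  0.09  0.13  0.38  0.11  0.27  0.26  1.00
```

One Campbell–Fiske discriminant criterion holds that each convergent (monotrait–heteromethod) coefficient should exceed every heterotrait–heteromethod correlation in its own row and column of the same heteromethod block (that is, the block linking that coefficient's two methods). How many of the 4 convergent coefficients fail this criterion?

0

Convergent coefficients and their comparison sets:
Con (methods 1·2): 0.72 vs {0.16, 0.14, 0.30, 0.24, 0.16, 0.17} → pass.
Emp (methods 1·2): 0.36 vs {0.14, 0.16, 0.05, 0.06, 0.09, 0.22} → pass.
Per (methods 1·2): 0.34 vs {0.24, 0.30, 0.06, 0.05, 0.13, 0.12} → pass.
IT (methods 1·2): 0.38 vs {0.17, 0.16, 0.22, 0.09, 0.12, 0.13} → pass.
0 of 4 fail.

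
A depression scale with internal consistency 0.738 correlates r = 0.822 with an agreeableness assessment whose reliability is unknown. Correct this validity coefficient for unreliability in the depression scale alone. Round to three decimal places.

0.957

Single correction: r_c = r_obs / √r_xx = 0.822 / √0.738 = 0.822 / 0.8591 ≈ 0.957.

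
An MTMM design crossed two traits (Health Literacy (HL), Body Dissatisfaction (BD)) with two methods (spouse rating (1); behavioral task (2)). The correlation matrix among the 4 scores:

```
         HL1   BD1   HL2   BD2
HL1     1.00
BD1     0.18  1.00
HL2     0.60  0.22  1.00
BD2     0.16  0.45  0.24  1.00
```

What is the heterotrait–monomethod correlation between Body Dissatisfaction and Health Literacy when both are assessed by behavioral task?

Different traits, same method: r(BD2, HL2) = 0.24.

0.24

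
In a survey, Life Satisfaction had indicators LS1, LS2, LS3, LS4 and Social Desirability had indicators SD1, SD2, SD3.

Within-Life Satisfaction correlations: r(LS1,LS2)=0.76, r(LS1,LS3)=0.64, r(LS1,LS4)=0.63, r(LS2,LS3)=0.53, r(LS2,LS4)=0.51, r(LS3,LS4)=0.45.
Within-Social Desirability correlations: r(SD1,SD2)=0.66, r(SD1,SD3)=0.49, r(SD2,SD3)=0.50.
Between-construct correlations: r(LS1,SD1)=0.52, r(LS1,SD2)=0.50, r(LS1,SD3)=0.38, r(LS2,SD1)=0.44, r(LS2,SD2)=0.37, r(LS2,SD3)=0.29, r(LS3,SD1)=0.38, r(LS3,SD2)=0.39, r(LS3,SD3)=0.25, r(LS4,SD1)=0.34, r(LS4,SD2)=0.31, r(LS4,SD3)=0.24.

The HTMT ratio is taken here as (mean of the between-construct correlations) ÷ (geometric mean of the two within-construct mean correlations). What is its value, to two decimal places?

Mean between = 4.41/12 = 0.3675.
Mean within-LS = 3.52/6 = 0.5867; mean within-SD = 1.65/3 = 0.5500.
Geometric mean = √(0.5867 × 0.5500) = 0.5681.
HTMT = 0.3675 / 0.5681 = 0.65.

0.65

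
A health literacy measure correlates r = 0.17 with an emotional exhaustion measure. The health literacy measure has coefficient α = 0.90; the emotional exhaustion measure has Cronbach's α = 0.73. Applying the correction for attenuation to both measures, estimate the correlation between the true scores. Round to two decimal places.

0.21

r_true = r_obs / √(r_xx · r_yy) = 0.17 / √(0.90 × 0.73) = 0.17 / √0.6570 = 0.17 / 0.8106 ≈ 0.21.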